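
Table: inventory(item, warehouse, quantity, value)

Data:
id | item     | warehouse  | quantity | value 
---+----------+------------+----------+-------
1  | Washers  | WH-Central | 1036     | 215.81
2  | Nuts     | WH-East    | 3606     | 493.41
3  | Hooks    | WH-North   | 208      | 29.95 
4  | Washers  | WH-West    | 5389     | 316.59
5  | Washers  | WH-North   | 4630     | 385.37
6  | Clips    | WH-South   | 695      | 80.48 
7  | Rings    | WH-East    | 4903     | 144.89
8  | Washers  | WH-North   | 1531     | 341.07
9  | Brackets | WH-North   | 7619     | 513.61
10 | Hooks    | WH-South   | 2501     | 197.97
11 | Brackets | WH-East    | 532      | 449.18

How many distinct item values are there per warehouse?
SELECT warehouse, COUNT(DISTINCT item)
FROM inventory
GROUP BY warehouse

Result:
  WH-Central: 1 distinct
  WH-East: 3 distinct
  WH-North: 3 distinct
  WH-South: 2 distinct
  WH-West: 1 distinct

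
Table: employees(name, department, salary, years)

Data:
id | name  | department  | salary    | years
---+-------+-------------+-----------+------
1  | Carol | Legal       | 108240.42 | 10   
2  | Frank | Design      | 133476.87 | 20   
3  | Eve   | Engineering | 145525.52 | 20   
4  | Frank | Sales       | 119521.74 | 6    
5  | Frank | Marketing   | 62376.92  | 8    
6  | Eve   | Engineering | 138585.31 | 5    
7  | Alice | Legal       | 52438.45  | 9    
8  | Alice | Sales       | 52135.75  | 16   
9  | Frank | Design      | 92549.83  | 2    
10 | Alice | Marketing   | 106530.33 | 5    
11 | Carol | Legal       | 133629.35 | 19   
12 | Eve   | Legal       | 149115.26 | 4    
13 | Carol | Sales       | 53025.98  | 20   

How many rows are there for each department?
SELECT department, COUNT(*) as count
FROM employees
GROUP BY department

Result:
  Design: 2
  Engineering: 2
  Legal: 4
  Marketing: 2
  Sales: 3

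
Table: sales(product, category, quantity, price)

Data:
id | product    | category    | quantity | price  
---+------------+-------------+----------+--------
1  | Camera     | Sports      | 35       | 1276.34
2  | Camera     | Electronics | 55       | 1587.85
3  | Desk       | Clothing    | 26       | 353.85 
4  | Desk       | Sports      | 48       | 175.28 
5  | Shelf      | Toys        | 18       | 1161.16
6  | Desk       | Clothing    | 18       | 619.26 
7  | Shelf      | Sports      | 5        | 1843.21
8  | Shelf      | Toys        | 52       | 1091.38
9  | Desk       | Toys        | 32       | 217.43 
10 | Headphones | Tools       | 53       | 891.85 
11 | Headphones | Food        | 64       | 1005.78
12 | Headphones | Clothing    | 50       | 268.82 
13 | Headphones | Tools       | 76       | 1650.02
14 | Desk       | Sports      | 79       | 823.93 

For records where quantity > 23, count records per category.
SELECT category, COUNT(*)
FROM sales
WHERE quantity > 23
GROUP BY category

Note: WHERE filters rows before grouping.

Result:
  Clothing: 2
  Electronics: 1
  Food: 1
  Sports: 3
  Tools: 2
  Toys: 2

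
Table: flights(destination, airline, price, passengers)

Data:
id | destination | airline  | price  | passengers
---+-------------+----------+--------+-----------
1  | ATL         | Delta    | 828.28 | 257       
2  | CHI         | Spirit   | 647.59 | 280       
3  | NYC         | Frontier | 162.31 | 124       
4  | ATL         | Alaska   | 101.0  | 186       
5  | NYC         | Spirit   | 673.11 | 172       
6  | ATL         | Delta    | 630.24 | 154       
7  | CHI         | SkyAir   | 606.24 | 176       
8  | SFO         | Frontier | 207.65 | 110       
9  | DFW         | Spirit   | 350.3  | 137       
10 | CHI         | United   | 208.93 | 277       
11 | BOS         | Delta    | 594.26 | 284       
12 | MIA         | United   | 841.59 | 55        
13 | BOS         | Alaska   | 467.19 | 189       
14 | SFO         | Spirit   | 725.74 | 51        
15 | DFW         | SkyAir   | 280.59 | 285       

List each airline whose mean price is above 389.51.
SELECT airline, AVG(price)
FROM flights
GROUP BY airline
HAVING AVG(price) > 389.51

Result:
  Delta: avg=684.26
  SkyAir: avg=443.42
  Spirit: avg=599.19
  United: avg=525.26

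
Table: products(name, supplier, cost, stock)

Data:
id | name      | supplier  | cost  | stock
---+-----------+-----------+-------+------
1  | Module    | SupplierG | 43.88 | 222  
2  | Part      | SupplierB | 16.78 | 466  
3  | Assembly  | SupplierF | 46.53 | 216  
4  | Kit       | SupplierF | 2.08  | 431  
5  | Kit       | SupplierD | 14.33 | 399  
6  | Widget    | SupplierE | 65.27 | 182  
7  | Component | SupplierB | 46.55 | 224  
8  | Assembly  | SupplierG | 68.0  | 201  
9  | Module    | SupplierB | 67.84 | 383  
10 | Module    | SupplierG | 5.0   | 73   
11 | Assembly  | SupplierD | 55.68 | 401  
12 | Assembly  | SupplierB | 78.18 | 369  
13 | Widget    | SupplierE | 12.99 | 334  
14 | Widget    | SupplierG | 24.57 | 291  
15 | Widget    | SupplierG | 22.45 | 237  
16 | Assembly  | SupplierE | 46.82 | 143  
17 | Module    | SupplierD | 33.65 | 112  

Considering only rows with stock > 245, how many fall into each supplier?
SELECT supplier, COUNT(*)
FROM products
WHERE stock > 245
GROUP BY supplier

Note: WHERE filters rows before grouping.

Result:
  SupplierB: 3
  SupplierD: 2
  SupplierE: 1
  SupplierF: 1
  SupplierG: 1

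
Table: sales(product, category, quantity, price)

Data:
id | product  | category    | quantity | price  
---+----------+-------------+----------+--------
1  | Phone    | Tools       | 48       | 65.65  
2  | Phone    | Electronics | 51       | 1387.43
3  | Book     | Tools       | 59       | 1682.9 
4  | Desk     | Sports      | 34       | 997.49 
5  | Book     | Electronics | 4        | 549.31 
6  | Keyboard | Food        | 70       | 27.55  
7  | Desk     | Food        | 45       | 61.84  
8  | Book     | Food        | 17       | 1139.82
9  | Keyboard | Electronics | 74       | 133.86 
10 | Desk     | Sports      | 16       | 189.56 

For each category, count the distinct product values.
SELECT category, COUNT(DISTINCT product)
FROM sales
GROUP BY category

Result:
  Electronics: 3 distinct
  Food: 3 distinct
  Sports: 1 distinct
  Tools: 2 distinct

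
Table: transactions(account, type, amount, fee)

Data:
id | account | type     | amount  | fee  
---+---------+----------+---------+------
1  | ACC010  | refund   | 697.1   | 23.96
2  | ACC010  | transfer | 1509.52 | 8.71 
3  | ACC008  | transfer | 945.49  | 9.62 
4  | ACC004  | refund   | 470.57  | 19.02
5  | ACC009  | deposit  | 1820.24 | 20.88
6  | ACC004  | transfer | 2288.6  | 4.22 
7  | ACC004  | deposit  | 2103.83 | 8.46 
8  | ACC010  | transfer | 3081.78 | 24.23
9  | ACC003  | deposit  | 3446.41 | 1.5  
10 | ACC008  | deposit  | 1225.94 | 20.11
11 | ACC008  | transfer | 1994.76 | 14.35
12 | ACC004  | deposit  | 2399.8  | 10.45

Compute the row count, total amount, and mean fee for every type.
SELECT type,
       COUNT(*) as cnt,
       SUM(amount) as total_amount,
       AVG(fee) as avg_fee
FROM transactions
GROUP BY type

Result:
  deposit: 5 records, 10996.22 total amount, 12.28 avg fee
  refund: 2 records, 1167.67 total amount, 21.49 avg fee
  transfer: 5 records, 9820.15 total amount, 12.23 avg fee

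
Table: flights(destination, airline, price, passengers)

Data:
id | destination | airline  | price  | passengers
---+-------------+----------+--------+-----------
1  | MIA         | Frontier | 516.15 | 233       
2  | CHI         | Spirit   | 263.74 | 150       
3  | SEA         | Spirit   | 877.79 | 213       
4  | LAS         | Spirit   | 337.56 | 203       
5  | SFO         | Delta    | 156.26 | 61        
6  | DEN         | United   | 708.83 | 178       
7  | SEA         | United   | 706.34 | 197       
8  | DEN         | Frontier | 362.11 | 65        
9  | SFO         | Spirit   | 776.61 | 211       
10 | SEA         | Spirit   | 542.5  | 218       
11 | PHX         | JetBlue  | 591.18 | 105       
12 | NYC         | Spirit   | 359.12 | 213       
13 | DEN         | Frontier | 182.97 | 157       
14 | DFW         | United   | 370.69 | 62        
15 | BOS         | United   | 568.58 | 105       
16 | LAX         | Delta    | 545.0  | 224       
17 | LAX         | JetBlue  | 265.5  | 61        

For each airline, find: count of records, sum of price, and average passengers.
SELECT airline,
       COUNT(*) as cnt,
       SUM(price) as total_price,
       AVG(passengers) as avg_passengers
FROM flights
GROUP BY airline

Result:
  Delta: 2 records, 701.26 total price, 142.50 avg passengers
  Frontier: 3 records, 1061.23 total price, 151.67 avg passengers
  JetBlue: 2 records, 856.68 total price, 83.00 avg passengers
  Spirit: 6 records, 3157.32 total price, 201.33 avg passengers
  United: 4 records, 2354.44 total price, 135.50 avg passengers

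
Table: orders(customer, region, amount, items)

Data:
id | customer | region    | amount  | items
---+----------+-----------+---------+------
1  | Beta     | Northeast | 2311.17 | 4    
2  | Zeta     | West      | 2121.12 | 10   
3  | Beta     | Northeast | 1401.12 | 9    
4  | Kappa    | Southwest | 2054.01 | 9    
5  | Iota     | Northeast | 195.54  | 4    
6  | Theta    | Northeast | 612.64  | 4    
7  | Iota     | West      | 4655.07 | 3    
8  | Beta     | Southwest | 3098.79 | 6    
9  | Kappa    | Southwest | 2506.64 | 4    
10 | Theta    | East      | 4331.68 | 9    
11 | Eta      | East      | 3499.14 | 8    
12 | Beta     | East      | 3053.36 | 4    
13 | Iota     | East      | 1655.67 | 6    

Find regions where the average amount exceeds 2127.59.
SELECT region, AVG(amount)
FROM orders
GROUP BY region
HAVING AVG(amount) > 2127.59

Result:
  East: avg=3134.96
  Southwest: avg=2553.15
  West: avg=3388.10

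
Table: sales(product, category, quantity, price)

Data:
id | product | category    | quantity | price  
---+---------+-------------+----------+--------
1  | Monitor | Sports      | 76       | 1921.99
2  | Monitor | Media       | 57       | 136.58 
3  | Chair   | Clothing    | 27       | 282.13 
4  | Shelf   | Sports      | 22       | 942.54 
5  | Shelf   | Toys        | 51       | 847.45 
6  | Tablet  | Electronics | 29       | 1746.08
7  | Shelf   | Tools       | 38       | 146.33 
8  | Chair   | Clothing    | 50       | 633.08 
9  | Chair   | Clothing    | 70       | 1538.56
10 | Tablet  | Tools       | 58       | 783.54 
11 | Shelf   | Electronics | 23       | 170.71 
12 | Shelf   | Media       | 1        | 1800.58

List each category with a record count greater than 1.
SELECT category, COUNT(*) as cnt
FROM sales
GROUP BY category
HAVING COUNT(*) > 1

Result:
  Clothing: 3
  Electronics: 2
  Media: 2
  Sports: 2
  Tools: 2

Note: HAVING filters groups after aggregation, WHERE filters rows before.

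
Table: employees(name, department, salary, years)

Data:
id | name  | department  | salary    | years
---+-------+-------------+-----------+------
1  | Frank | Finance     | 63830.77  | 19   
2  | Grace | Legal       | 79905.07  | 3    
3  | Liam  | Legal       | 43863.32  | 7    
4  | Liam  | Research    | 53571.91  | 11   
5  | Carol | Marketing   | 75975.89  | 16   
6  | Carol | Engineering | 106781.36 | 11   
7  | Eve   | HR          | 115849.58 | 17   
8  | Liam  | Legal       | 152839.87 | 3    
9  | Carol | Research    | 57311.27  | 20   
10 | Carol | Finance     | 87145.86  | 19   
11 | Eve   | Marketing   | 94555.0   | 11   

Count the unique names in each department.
SELECT department, COUNT(DISTINCT name)
FROM employees
GROUP BY department

Result:
  Engineering: 1 distinct
  Finance: 2 distinct
  HR: 1 distinct
  Legal: 2 distinct
  Marketing: 2 distinct
  Research: 2 distinct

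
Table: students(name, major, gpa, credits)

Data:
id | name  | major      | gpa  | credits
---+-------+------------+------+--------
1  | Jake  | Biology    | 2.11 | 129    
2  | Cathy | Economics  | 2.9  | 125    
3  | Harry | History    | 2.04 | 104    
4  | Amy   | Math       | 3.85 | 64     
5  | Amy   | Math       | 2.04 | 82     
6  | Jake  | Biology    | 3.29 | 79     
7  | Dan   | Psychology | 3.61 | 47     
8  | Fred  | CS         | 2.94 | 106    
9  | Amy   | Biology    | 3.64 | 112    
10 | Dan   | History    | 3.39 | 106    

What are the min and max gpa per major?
SELECT major, MIN(gpa), MAX(gpa)
FROM students
GROUP BY major

Result:
  Biology: min=2.11, max=3.64
  CS: min=2.94, max=2.94
  Economics: min=2.90, max=2.90
  History: min=2.04, max=3.39
  Math: min=2.04, max=3.85
  Psychology: min=3.61, max=3.61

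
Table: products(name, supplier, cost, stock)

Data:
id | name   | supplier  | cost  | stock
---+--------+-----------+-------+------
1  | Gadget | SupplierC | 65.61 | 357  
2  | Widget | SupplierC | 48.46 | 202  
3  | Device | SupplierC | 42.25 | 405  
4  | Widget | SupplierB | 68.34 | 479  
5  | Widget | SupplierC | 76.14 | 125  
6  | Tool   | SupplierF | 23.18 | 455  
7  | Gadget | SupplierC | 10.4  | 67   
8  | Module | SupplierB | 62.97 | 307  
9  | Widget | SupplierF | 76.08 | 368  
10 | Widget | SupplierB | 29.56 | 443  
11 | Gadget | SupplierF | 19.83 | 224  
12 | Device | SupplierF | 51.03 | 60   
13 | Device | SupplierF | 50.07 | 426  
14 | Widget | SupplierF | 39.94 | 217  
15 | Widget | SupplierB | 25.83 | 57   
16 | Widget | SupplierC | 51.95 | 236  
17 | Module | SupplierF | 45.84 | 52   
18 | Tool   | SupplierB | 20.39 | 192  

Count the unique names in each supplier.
SELECT supplier, COUNT(DISTINCT name)
FROM products
GROUP BY supplier

Result:
  SupplierB: 3 distinct
  SupplierC: 3 distinct
  SupplierF: 5 distinct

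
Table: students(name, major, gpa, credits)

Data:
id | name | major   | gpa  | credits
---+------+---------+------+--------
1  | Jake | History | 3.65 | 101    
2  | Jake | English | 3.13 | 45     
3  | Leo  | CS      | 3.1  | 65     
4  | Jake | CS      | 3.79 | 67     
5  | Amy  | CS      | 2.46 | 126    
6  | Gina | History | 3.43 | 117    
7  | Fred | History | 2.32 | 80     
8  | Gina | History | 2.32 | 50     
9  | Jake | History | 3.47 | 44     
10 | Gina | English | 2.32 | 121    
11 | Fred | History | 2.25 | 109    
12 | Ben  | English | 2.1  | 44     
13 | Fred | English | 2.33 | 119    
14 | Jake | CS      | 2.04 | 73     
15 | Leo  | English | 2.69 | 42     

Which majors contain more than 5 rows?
SELECT major, COUNT(*) as cnt
FROM students
GROUP BY major
HAVING COUNT(*) > 5

Result:
  History: 6

Note: HAVING filters groups after aggregation, WHERE filters rows before.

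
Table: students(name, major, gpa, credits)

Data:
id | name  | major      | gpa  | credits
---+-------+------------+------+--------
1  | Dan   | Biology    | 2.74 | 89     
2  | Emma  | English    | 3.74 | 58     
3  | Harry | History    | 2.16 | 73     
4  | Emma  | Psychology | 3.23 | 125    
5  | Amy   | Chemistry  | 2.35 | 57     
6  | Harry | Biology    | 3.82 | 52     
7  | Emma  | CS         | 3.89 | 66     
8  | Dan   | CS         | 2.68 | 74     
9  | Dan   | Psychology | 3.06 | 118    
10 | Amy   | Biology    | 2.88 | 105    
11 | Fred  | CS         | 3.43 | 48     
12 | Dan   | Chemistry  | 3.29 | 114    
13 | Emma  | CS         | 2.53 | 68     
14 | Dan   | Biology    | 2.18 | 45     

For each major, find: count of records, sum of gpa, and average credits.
SELECT major,
       COUNT(*) as cnt,
       SUM(gpa) as total_gpa,
       AVG(credits) as avg_credits
FROM students
GROUP BY major

Result:
  Biology: 4 records, 11.62 total gpa, 72.75 avg credits
  CS: 4 records, 12.53 total gpa, 64.00 avg credits
  Chemistry: 2 records, 5.64 total gpa, 85.50 avg credits
  English: 1 records, 3.74 total gpa, 58.00 avg credits
  History: 1 records, 2.16 total gpa, 73.00 avg credits
  Psychology: 2 records, 6.29 total gpa, 121.50 avg credits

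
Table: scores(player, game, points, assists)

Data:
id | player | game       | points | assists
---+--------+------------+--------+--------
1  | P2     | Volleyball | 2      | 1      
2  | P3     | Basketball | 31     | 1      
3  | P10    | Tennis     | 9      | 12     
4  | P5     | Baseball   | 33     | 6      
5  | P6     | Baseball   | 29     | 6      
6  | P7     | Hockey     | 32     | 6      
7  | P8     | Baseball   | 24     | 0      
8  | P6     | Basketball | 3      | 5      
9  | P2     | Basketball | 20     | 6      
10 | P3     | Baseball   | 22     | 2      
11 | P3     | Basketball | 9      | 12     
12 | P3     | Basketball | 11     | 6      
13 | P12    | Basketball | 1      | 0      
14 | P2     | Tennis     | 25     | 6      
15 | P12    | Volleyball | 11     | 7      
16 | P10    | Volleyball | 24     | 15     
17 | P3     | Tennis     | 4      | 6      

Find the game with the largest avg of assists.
SELECT game, AVG(assists) as val
FROM scores
GROUP BY game
ORDER BY val DESC
LIMIT 1

Result: Tennis with avg(assists) = 8.00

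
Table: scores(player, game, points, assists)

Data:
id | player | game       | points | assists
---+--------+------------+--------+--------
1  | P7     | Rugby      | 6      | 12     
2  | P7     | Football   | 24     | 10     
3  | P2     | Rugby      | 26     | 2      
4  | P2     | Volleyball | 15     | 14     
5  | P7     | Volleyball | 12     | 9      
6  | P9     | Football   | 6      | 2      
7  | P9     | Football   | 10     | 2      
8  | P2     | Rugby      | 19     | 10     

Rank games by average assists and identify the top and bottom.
SELECT game, AVG(assists)
FROM scores
GROUP BY game
ORDER BY AVG(assists)

All groups:
  Football: 4.67
  Rugby: 8.00
  Volleyball: 11.50

Highest: Volleyball (11.50)
Lowest: Football (4.67)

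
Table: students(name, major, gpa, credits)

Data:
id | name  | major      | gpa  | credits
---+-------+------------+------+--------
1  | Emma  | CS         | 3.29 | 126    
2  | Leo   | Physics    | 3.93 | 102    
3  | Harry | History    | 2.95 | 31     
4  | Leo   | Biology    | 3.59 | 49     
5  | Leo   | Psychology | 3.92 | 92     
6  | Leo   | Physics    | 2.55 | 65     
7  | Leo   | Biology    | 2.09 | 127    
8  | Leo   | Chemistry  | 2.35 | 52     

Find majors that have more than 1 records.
SELECT major, COUNT(*) as cnt
FROM students
GROUP BY major
HAVING COUNT(*) > 1

Result:
  Biology: 2
  Physics: 2

Note: HAVING filters groups after aggregation, WHERE filters rows before.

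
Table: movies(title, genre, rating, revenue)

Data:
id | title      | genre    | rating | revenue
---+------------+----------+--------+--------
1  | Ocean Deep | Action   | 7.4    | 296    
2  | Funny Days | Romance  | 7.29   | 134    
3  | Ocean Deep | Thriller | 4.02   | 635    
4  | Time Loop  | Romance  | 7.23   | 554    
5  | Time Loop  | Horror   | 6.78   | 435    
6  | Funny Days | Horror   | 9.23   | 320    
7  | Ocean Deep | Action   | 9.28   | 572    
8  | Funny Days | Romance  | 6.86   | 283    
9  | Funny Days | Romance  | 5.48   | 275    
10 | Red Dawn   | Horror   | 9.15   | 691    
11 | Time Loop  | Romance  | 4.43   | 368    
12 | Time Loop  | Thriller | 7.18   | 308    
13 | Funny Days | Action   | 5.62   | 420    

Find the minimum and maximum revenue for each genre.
SELECT genre, MIN(revenue), MAX(revenue)
FROM movies
GROUP BY genre

Result:
  Action: min=296, max=572
  Horror: min=320, max=691
  Romance: min=134, max=554
  Thriller: min=308, max=635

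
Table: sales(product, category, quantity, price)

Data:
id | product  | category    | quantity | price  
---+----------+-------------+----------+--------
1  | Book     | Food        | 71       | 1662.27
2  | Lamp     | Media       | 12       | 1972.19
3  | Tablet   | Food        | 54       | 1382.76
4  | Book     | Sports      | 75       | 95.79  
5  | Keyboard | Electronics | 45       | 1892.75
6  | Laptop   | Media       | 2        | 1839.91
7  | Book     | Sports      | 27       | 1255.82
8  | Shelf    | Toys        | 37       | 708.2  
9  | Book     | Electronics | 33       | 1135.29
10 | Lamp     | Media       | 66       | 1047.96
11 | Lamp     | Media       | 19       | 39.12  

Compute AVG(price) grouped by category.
SELECT category, AVG(price) as result
FROM sales
GROUP BY category

Result:
  Electronics: 1514.02
  Food: 1522.52
  Media: 1224.80
  Sports: 675.81
  Toys: 708.20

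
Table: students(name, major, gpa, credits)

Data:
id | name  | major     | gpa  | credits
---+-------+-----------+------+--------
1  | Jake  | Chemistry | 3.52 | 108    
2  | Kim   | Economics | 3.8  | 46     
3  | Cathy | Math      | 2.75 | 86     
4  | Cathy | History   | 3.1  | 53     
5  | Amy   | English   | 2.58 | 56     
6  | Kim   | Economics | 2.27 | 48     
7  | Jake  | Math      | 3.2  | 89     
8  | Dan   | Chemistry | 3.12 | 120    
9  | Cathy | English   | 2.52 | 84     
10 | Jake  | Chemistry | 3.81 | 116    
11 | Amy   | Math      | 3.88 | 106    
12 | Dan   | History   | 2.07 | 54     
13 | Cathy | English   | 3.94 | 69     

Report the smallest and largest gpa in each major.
SELECT major, MIN(gpa), MAX(gpa)
FROM students
GROUP BY major

Result:
  Chemistry: min=3.12, max=3.81
  Economics: min=2.27, max=3.80
  English: min=2.52, max=3.94
  History: min=2.07, max=3.10
  Math: min=2.75, max=3.88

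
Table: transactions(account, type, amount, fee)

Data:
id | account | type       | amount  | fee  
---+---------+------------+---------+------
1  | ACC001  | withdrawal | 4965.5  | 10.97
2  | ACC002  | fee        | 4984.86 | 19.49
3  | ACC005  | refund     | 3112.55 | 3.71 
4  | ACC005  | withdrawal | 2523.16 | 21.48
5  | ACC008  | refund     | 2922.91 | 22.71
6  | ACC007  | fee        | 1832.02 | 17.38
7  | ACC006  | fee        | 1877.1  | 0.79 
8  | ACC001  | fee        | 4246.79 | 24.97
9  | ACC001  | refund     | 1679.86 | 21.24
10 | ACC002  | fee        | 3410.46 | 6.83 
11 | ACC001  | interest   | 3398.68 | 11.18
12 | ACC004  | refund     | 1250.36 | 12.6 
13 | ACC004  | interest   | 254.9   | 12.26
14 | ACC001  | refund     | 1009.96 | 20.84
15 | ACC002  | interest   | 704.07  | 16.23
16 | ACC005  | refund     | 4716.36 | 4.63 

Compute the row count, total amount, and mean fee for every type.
SELECT type,
       COUNT(*) as cnt,
       SUM(amount) as total_amount,
       AVG(fee) as avg_fee
FROM transactions
GROUP BY type

Result:
  fee: 5 records, 16351.23 total amount, 13.89 avg fee
  interest: 3 records, 4357.65 total amount, 13.22 avg fee
  refund: 6 records, 14692.00 total amount, 14.29 avg fee
  withdrawal: 2 records, 7488.66 total amount, 16.23 avg fee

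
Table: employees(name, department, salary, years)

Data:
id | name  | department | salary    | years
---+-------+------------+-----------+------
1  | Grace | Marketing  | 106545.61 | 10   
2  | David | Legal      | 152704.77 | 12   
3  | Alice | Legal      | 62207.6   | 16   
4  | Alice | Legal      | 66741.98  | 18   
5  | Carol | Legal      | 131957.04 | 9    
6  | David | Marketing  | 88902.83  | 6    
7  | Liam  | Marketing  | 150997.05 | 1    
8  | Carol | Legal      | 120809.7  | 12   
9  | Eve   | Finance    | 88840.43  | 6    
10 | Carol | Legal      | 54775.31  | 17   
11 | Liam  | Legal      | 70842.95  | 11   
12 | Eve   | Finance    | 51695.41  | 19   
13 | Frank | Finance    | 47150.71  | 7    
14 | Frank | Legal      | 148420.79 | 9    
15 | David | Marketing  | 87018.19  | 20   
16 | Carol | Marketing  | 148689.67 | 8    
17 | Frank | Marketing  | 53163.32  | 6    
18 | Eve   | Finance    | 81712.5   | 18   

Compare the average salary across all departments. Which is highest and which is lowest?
SELECT department, AVG(salary)
FROM employees
GROUP BY department
ORDER BY AVG(salary)

All groups:
  Finance: 67349.76
  Legal: 101057.52
  Marketing: 105886.11

Highest: Marketing (105886.11)
Lowest: Finance (67349.76)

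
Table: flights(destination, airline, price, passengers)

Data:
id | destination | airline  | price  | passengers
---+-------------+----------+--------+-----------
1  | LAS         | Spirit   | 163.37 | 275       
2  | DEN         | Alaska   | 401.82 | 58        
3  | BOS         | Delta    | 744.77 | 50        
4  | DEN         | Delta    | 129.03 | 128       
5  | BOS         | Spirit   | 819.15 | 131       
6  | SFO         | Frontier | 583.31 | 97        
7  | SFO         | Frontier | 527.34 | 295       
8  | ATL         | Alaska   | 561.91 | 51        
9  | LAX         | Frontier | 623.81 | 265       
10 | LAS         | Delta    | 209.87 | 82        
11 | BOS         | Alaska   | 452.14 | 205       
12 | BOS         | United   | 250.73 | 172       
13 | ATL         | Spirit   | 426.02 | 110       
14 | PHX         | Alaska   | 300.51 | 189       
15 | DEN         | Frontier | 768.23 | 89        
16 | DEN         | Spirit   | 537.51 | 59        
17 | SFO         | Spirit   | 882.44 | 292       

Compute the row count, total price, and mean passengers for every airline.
SELECT airline,
       COUNT(*) as cnt,
       SUM(price) as total_price,
       AVG(passengers) as avg_passengers
FROM flights
GROUP BY airline

Result:
  Alaska: 4 records, 1716.38 total price, 125.75 avg passengers
  Delta: 3 records, 1083.67 total price, 86.67 avg passengers
  Frontier: 4 records, 2502.69 total price, 186.50 avg passengers
  Spirit: 5 records, 2828.49 total price, 173.40 avg passengers
  United: 1 records, 250.73 total price, 172.00 avg passengers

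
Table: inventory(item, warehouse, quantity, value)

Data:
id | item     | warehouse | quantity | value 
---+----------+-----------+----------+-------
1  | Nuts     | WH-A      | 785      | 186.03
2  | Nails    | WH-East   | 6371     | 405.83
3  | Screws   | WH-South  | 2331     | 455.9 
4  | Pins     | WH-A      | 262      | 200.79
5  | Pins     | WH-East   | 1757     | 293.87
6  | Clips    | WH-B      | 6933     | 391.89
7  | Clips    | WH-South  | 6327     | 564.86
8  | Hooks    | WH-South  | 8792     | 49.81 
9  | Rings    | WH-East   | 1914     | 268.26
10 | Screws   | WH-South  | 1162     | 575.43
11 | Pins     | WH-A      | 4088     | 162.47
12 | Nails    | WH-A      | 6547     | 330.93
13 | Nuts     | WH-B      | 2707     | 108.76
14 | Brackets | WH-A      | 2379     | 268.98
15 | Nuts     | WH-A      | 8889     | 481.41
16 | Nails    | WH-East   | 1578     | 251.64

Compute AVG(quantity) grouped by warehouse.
SELECT warehouse, AVG(quantity) as result
FROM inventory
GROUP BY warehouse

Result:
  WH-A: 3825.00
  WH-B: 4820.00
  WH-East: 2905.00
  WH-South: 4653.00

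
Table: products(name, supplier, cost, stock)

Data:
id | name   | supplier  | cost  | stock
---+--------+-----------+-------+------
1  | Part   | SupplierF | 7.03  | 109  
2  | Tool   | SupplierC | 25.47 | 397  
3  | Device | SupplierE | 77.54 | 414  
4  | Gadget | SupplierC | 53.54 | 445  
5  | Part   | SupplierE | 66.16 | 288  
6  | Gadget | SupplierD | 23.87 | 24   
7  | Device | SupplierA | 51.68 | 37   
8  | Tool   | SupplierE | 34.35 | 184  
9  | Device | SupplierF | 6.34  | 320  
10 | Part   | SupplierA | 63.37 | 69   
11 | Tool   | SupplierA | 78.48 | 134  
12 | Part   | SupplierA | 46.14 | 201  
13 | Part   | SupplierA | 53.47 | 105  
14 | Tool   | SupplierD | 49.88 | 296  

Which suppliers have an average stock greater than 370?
SELECT supplier, AVG(stock)
FROM products
GROUP BY supplier
HAVING AVG(stock) > 370

Result:
  SupplierC: avg=421.00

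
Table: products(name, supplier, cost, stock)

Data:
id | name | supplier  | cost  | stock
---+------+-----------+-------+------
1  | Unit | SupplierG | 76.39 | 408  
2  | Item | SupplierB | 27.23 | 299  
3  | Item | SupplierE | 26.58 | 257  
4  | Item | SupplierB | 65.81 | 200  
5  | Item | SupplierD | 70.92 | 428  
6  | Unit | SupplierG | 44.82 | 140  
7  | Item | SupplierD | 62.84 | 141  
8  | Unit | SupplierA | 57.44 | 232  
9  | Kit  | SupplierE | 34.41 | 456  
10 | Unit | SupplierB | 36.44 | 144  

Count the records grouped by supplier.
SELECT supplier, COUNT(*) as count
FROM products
GROUP BY supplier

Result:
  SupplierA: 1
  SupplierB: 3
  SupplierD: 2
  SupplierE: 2
  SupplierG: 2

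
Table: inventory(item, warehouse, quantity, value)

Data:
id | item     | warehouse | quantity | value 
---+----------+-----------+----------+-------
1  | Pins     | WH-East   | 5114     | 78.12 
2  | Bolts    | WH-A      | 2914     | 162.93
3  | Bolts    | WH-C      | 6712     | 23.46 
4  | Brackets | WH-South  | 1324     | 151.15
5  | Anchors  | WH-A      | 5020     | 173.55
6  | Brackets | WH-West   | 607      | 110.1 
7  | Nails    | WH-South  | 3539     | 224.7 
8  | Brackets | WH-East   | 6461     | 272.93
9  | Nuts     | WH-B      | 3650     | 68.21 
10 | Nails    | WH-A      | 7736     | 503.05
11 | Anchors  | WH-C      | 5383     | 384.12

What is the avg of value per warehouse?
SELECT warehouse, AVG(value) as result
FROM inventory
GROUP BY warehouse

Result:
  WH-A: 279.84
  WH-B: 68.21
  WH-C: 203.79
  WH-East: 175.53
  WH-South: 187.93
  WH-West: 110.10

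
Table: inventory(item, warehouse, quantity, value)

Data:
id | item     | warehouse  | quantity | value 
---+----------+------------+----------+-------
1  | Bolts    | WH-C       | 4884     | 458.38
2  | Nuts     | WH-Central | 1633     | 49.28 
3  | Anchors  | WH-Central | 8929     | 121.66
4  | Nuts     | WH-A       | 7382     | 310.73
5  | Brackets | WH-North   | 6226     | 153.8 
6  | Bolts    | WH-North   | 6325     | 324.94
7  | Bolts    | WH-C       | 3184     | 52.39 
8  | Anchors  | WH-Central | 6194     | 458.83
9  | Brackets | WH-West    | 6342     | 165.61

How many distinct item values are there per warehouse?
SELECT warehouse, COUNT(DISTINCT item)
FROM inventory
GROUP BY warehouse

Result:
  WH-A: 1 distinct
  WH-C: 1 distinct
  WH-Central: 2 distinct
  WH-North: 2 distinct
  WH-West: 1 distinct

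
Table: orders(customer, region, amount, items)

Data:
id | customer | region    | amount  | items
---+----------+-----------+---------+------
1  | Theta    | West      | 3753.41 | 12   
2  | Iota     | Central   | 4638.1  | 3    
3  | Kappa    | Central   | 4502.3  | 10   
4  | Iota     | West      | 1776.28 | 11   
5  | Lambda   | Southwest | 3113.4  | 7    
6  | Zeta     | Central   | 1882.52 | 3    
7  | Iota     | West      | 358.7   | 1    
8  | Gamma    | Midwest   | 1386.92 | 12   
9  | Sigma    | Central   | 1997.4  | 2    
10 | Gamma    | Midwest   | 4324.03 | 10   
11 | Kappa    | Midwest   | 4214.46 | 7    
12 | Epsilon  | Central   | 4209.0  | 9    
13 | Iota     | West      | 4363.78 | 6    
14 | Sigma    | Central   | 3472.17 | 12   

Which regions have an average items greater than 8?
SELECT region, AVG(items)
FROM orders
GROUP BY region
HAVING AVG(items) > 8

Result:
  Midwest: avg=9.67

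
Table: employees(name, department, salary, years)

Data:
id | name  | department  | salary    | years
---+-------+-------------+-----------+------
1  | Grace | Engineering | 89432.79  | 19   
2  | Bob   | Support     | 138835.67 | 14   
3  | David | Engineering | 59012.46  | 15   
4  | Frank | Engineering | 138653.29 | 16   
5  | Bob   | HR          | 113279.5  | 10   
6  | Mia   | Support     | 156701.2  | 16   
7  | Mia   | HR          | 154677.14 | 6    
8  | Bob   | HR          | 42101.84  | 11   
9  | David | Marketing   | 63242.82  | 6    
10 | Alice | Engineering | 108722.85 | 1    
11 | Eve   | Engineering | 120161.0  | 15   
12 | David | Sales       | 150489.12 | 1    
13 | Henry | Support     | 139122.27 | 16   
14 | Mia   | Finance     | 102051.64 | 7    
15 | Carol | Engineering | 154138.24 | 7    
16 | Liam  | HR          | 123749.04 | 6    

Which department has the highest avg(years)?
SELECT department, AVG(years) as val
FROM employees
GROUP BY department
ORDER BY val DESC
LIMIT 1

Result: Support with avg(years) = 15.33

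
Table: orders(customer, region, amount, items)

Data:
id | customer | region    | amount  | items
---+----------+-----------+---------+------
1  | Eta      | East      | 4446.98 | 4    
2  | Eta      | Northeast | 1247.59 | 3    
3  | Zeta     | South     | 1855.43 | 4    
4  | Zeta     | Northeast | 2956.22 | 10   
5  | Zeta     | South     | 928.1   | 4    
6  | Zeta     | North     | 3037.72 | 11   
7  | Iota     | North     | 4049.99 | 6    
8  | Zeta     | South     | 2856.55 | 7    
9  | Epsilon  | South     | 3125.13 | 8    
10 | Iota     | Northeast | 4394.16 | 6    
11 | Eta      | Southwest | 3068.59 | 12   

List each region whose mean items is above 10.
SELECT region, AVG(items)
FROM orders
GROUP BY region
HAVING AVG(items) > 10

Result:
  Southwest: avg=12.00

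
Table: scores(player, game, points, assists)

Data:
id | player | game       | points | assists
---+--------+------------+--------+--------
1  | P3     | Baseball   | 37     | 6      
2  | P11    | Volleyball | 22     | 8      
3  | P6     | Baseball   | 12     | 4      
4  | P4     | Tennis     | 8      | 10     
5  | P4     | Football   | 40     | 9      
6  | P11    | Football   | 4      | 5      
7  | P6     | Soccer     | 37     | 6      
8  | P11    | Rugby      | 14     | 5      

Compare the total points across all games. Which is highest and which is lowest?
SELECT game, SUM(points)
FROM scores
GROUP BY game
ORDER BY SUM(points)

All groups:
  Tennis: 8
  Rugby: 14
  Volleyball: 22
  Soccer: 37
  Football: 44
  Baseball: 49

Highest: Baseball (49)
Lowest: Tennis (8)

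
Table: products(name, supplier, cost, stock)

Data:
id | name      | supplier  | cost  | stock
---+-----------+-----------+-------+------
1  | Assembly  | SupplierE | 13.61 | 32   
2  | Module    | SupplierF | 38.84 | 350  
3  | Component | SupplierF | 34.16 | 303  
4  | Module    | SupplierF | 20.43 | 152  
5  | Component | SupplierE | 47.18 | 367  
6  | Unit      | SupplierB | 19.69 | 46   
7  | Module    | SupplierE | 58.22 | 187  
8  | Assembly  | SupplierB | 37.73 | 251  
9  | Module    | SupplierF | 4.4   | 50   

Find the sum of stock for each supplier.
SELECT supplier, SUM(stock) as result
FROM products
GROUP BY supplier

Result:
  SupplierB: 297
  SupplierE: 586
  SupplierF: 855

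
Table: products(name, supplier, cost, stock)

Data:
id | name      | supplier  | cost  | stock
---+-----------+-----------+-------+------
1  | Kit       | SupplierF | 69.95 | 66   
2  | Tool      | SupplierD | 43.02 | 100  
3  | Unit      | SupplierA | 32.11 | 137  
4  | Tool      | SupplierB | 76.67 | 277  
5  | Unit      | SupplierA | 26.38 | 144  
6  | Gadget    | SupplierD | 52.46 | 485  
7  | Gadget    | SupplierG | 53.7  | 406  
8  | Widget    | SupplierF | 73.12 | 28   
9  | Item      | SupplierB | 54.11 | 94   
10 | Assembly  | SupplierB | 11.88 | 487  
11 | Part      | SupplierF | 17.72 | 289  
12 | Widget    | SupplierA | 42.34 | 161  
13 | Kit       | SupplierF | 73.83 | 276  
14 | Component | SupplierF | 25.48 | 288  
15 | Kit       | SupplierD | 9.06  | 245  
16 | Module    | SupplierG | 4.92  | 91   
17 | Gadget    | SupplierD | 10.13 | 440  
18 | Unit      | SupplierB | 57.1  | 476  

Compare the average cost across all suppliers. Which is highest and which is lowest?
SELECT supplier, AVG(cost)
FROM products
GROUP BY supplier
ORDER BY AVG(cost)

All groups:
  SupplierD: 28.67
  SupplierG: 29.31
  SupplierA: 33.61
  SupplierB: 49.94
  SupplierF: 52.02

Highest: SupplierF (52.02)
Lowest: SupplierD (28.67)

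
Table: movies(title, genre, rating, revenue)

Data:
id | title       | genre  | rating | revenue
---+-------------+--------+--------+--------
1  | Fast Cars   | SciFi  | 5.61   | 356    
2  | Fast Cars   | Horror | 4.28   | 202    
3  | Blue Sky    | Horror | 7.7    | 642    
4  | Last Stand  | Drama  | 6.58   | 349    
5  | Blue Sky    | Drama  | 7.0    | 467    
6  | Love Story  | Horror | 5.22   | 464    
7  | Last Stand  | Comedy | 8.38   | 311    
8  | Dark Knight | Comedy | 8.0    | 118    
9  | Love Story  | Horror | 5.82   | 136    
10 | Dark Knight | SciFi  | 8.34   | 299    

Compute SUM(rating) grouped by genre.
SELECT genre, SUM(rating) as result
FROM movies
GROUP BY genre

Result:
  Comedy: 16.38
  Drama: 13.58
  Horror: 23.02
  SciFi: 13.95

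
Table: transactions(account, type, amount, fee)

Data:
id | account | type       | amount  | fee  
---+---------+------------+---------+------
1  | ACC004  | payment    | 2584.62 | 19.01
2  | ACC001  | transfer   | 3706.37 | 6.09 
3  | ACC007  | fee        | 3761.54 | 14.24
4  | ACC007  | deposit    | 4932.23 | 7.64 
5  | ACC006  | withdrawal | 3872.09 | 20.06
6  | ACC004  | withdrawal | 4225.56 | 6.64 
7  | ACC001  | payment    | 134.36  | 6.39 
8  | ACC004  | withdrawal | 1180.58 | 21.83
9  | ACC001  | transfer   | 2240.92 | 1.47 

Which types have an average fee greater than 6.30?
SELECT type, AVG(fee)
FROM transactions
GROUP BY type
HAVING AVG(fee) > 6.30

Result:
  deposit: avg=7.64
  fee: avg=14.24
  payment: avg=12.70
  withdrawal: avg=16.18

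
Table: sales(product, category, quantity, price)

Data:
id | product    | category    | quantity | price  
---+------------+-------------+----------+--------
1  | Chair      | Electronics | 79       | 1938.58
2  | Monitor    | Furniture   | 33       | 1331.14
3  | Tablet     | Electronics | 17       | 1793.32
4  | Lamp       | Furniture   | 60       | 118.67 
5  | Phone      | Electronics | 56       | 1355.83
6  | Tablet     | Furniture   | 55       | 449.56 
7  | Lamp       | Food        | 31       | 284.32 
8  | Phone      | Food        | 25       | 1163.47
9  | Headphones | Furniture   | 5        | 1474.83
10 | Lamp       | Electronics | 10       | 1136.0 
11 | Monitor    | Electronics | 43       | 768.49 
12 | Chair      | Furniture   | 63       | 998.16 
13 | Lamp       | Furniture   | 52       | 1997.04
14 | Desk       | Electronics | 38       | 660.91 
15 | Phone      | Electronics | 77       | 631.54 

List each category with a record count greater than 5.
SELECT category, COUNT(*) as cnt
FROM sales
GROUP BY category
HAVING COUNT(*) > 5

Result:
  Electronics: 7
  Furniture: 6

Note: HAVING filters groups after aggregation, WHERE filters rows before.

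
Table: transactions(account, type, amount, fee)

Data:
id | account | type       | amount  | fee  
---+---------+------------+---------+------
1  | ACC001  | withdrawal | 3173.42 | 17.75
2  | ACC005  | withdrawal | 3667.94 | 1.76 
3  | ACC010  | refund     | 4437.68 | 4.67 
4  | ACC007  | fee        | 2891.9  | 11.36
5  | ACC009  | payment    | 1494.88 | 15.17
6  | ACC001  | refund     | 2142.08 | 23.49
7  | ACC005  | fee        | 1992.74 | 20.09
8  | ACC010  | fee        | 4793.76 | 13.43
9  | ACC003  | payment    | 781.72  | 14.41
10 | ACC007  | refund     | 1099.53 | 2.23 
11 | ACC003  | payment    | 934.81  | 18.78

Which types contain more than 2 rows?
SELECT type, COUNT(*) as cnt
FROM transactions
GROUP BY type
HAVING COUNT(*) > 2

Result:
  fee: 3
  payment: 3
  refund: 3

Note: HAVING filters groups after aggregation, WHERE filters rows before.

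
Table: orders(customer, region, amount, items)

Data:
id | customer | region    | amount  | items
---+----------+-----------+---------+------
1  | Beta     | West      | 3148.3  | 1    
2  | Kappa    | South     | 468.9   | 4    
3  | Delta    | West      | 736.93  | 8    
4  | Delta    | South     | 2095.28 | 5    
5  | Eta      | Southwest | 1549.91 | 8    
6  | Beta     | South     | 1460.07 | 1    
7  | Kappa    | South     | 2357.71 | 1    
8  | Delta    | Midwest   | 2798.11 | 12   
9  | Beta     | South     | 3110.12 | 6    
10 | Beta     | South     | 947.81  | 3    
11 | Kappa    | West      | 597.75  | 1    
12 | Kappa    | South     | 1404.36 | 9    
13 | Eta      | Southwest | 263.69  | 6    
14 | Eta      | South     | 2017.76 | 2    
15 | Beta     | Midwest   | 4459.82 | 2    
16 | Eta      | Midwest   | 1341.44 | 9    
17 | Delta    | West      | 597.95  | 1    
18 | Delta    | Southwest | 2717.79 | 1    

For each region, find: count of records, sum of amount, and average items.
SELECT region,
       COUNT(*) as cnt,
       SUM(amount) as total_amount,
       AVG(items) as avg_items
FROM orders
GROUP BY region

Result:
  Midwest: 3 records, 8599.37 total amount, 7.67 avg items
  South: 8 records, 13862.01 total amount, 3.88 avg items
  Southwest: 3 records, 4531.39 total amount, 5.00 avg items
  West: 4 records, 5080.93 total amount, 2.75 avg items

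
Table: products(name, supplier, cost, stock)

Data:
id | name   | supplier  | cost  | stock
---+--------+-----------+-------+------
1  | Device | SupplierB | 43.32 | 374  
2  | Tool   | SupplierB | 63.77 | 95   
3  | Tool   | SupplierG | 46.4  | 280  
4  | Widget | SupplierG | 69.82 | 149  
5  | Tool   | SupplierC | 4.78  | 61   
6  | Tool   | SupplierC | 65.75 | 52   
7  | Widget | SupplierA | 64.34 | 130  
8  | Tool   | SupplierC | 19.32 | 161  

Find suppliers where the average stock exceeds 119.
SELECT supplier, AVG(stock)
FROM products
GROUP BY supplier
HAVING AVG(stock) > 119

Result:
  SupplierA: avg=130.00
  SupplierB: avg=234.50
  SupplierG: avg=214.50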